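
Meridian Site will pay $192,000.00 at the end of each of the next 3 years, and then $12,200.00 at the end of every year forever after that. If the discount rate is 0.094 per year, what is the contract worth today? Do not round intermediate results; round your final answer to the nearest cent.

$581688.92

PV of 3-year annuity: $192,000.00 × [1 − (1+0.094)^−3] / 0.094 = 482564.64731
Perpetuity value at year 3: $12,200.00 / 0.094 = 129787.23404
PV of perpetuity: 129787.23404 / (1+0.094)^3 = 99124.27208
Total PV = 482564.64731 + 99124.27208 = 581688.91939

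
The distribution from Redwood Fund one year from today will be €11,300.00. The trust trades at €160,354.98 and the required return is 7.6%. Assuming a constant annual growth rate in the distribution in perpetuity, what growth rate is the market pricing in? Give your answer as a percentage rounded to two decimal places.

P = D₁/(r−g) ⇒ g = r − D₁/P = 0.076 − €11,300.00/€160,354.98 = 0.005531

0.55%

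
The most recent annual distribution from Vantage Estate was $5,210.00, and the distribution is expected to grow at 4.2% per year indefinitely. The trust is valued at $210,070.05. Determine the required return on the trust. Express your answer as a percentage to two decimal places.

6.78%

D₁ = $5,210.00 × 1.042 = $5,428.8200
P = D₁/(r − g) ⇒ r = D₁/P + g = $5,428.8200/$210,070.05 + 0.042 = 0.025843 + 0.042 = 0.067843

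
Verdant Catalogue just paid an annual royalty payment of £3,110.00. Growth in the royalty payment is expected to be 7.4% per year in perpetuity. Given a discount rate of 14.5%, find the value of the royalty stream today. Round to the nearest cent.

£47044.23

D₁ = D₀ × (1 + g) = £3,110.00 × 1.074 = £3,340.1400
Growing perpetuity: P = D₁ / (r − g) = £3,340.1400 / (0.145 − 0.074) = £47,044.23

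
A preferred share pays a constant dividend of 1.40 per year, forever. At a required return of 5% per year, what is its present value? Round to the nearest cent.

Level perpetuity: PV = C / r = 1.40 / 0.05 = 28.00

28.00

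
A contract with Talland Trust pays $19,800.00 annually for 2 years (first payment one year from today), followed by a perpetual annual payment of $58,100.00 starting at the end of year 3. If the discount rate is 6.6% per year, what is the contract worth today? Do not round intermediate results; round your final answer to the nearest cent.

PV of 2-year annuity: $19,800.00 × [1 − (1+0.066)^−2] / 0.066 = 35998.22591
Perpetuity value at year 2: $58,100.00 / 0.066 = 880303.03030
PV of perpetuity: 880303.03030 / (1+0.066)^2 = 774671.87246
Total PV = 35998.22591 + 774671.87246 = 810670.09837

$810670.10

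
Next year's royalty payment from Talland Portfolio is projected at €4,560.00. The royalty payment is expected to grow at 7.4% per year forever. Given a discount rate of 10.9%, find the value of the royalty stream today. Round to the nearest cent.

€130285.71

Growing perpetuity: P = D₁ / (r − g) = €4,560.0000 / (0.109 − 0.074) = €130,285.71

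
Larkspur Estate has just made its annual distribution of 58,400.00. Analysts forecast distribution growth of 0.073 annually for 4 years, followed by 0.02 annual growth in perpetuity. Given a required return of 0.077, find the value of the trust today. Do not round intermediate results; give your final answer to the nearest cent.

D_1 = 62663.20000
D_2 = 67237.61360
D_3 = 72145.95939
D_4 = 77412.61443
Terminal value at year 4: TV = D_4×(1+g_2)/(r−g_2) = 78960.86672/0.057 = 1385278.36346
P_0 = D_1/(1+r)^1 + D_2/(1+r)^2 + D_3/(1+r)^3 + D_4/(1+r)^4 + TV/(1+r)^4
    = 58183.10121 + 57967.00798 + 57751.71733 + 57537.22627 + 1029613.52275 = 1261052.57553

1261052.58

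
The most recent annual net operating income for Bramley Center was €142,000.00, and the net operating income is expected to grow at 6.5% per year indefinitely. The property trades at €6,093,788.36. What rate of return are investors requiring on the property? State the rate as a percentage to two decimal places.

D₁ = €142,000.00 × 1.065 = €151,230.0000
P = D₁/(r − g) ⇒ r = D₁/P + g = €151,230.0000/€6,093,788.36 + 0.065 = 0.024817 + 0.065 = 0.089817

8.98%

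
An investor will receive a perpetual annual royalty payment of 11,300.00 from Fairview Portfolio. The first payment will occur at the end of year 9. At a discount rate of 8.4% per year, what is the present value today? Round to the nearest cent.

Value at end of year 8: C / r = 11,300.00 / 0.084 = 134,523.8095
Discount to today: PV = 134,523.8095 / (1 + 0.084)^8 = 134,523.8095 / 1.906489 = 70,561.03

70561.03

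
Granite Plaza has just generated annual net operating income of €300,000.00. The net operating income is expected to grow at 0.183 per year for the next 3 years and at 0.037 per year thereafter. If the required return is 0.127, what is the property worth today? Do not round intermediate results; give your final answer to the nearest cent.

€4990414.85

D_1 = 354900.00000
D_2 = 419846.70000
D_3 = 496678.64610
Terminal value at year 3: TV = D_3×(1+g_2)/(r−g_2) = 515055.75601/0.09 = 5722841.73340
P_0 = D_1/(1+r)^1 + D_2/(1+r)^2 + D_3/(1+r)^3 + TV/(1+r)^3
    = 314906.83230 + 330554.37676 + 346979.43896 + 3997974.20223 = 4990414.85025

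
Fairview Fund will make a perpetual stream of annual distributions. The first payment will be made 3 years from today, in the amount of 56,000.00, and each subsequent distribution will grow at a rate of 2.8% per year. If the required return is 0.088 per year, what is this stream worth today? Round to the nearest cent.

788458.77

Value at end of year 2: C₁ / (r − g) = 56,000.00 / (0.088 − 0.028) = 933,333.3333
Discount to today: PV = 933,333.3333 / (1 + 0.088)^2 = 933,333.3333 / 1.183744 = 788,458.77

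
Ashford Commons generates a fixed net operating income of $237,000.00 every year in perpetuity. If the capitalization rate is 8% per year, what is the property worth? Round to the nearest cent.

$2962500.00

Level perpetuity: PV = C / r = $237,000.00 / 0.08 = $2,962,500.00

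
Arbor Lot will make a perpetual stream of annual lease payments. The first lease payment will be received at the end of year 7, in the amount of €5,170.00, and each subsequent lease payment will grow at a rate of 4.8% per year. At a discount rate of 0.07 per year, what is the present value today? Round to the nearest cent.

Value at end of year 6: C₁ / (r − g) = €5,170.00 / (0.07 − 0.048) = €235,000.0000
Discount to today: PV = €235,000.0000 / (1 + 0.07)^6 = €235,000.0000 / 1.500730 = €156,590.42

€156590.42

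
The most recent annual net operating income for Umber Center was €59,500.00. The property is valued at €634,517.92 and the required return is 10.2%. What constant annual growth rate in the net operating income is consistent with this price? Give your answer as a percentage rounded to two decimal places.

P = D₀(1+g)/(r−g) ⇒ P(r−g) = D₀(1+g) ⇒ g(P+D₀) = P·r − D₀
g = (P·r − D₀)/(P + D₀) = (€634,517.92×0.102 − €59,500.00) / (€634,517.92 + €59,500.00) = 0.007523

0.75%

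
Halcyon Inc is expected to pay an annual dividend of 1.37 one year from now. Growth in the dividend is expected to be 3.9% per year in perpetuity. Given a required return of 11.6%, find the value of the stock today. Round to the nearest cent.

17.79

Growing perpetuity: P = D₁ / (r − g) = 1.3700 / (0.116 − 0.039) = 17.79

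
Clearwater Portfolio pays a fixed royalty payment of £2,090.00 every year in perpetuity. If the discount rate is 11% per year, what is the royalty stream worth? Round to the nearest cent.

£19000.00

Level perpetuity: PV = C / r = £2,090.00 / 0.11 = £19,000.00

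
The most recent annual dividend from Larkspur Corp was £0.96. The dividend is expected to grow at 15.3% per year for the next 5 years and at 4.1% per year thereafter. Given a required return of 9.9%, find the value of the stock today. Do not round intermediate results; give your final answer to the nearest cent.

£27.46

D_1 = 1.10688
D_2 = 1.27623
D_3 = 1.47150
D_4 = 1.69664
D_5 = 1.95622
Terminal value at year 5: TV = D_5×(1+g_2)/(r−g_2) = 2.03643/0.058 = 35.11078
P_0 = D_1/(1+r)^1 + D_2/(1+r)^2 + D_3/(1+r)^3 + D_4/(1+r)^4 + D_5/(1+r)^5 + TV/(1+r)^5
    = 1.00717 + 1.05666 + 1.10858 + 1.16305 + 1.22020 + 21.90040 = 27.45605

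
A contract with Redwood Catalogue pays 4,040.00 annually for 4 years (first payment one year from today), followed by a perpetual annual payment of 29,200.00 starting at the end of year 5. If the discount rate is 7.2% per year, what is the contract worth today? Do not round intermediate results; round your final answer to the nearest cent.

PV of 4-year annuity: 4,040.00 × [1 − (1+0.072)^−4] / 0.072 = 13622.77468
Perpetuity value at year 4: 29,200.00 / 0.072 = 405555.55556
PV of perpetuity: 405555.55556 / (1+0.072)^4 = 307093.91678
Total PV = 13622.77468 + 307093.91678 = 320716.69146

320716.69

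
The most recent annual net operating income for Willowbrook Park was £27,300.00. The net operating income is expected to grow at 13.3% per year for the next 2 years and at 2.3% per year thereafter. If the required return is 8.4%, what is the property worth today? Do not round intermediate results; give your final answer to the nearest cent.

£558518.76

D_1 = 30930.90000
D_2 = 35044.70970
Terminal value at year 2: TV = D_2×(1+g_2)/(r−g_2) = 35850.73802/0.061 = 587717.01677
P_0 = D_1/(1+r)^1 + D_2/(1+r)^2 + TV/(1+r)^2
    = 28534.04059 + 29823.86346 + 500160.85767 = 558518.76172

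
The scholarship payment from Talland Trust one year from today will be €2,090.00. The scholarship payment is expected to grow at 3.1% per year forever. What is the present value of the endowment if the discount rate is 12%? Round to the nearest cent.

€23483.15

Growing perpetuity: P = D₁ / (r − g) = €2,090.0000 / (0.12 − 0.031) = €23,483.15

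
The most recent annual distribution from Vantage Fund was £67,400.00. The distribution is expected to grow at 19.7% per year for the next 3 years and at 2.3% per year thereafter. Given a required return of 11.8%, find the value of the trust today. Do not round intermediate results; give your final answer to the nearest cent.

£1122922.53

D_1 = 80677.80000
D_2 = 96571.32660
D_3 = 115595.87794
Terminal value at year 3: TV = D_3×(1+g_2)/(r−g_2) = 118254.58313/0.095 = 1244785.08561
P_0 = D_1/(1+r)^1 + D_2/(1+r)^2 + D_3/(1+r)^3 + TV/(1+r)^3
    = 72162.61181 + 77261.75879 + 82721.22118 + 890776.93964 = 1122922.53142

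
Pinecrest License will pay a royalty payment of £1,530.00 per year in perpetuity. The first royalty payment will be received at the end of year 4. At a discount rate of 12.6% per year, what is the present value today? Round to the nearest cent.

Value at end of year 3: C / r = £1,530.00 / 0.126 = £12,142.8571
Discount to today: PV = £12,142.8571 / (1 + 0.126)^3 = £12,142.8571 / 1.427628 = £8,505.61

£8505.61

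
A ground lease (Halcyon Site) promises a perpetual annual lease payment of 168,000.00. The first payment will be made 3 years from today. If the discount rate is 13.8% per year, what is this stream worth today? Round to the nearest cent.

940038.57

Value at end of year 2: C / r = 168,000.00 / 0.138 = 1,217,391.3043
Discount to today: PV = 1,217,391.3043 / (1 + 0.138)^2 = 1,217,391.3043 / 1.295044 = 940,038.57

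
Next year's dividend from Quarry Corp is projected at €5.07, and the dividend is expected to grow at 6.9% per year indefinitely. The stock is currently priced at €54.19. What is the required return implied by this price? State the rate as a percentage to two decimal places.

16.26%

P = D₁/(r − g) ⇒ r = D₁/P + g = €5.0700/€54.19 + 0.069 = 0.093560 + 0.069 = 0.162560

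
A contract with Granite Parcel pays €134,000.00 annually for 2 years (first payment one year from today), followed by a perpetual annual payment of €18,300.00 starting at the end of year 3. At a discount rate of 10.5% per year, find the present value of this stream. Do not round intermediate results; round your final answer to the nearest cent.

€373748.05

PV of 2-year annuity: €134,000.00 × [1 − (1+0.105)^−2] / 0.105 = 231010.83106
Perpetuity value at year 2: €18,300.00 / 0.105 = 174285.71429
PV of perpetuity: 174285.71429 / (1+0.105)^2 = 142737.22019
Total PV = 231010.83106 + 142737.22019 = 373748.05126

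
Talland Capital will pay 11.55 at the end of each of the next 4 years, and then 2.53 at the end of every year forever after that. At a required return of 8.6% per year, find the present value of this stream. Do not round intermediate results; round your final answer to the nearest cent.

PV of 4-year annuity: 11.55 × [1 − (1+0.086)^−4] / 0.086 = 37.74967
Perpetuity value at year 4: 2.53 / 0.086 = 29.41860
PV of perpetuity: 29.41860 / (1+0.086)^4 = 21.14963
Total PV = 37.74967 + 21.14963 = 58.89930

58.90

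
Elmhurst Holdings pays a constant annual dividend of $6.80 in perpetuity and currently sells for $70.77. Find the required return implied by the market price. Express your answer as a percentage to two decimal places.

9.61%

P = C/r ⇒ r = C/P = $6.80/$70.77 = 0.096086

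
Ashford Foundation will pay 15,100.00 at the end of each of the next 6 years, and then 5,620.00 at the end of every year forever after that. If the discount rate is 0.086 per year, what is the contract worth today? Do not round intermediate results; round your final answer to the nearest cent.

108387.33

PV of 6-year annuity: 15,100.00 × [1 − (1+0.086)^−6] / 0.086 = 68552.86930
Perpetuity value at year 6: 5,620.00 / 0.086 = 65348.83721
PV of perpetuity: 65348.83721 / (1+0.086)^6 = 39834.45804
Total PV = 68552.86930 + 39834.45804 = 108387.32734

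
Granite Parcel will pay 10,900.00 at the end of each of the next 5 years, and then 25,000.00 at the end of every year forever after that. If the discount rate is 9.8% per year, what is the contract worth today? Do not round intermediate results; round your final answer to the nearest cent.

PV of 5-year annuity: 10,900.00 × [1 − (1+0.098)^−5] / 0.098 = 41531.56006
Perpetuity value at year 5: 25,000.00 / 0.098 = 255102.04082
PV of perpetuity: 255102.04082 / (1+0.098)^5 = 159846.16912
Total PV = 41531.56006 + 159846.16912 = 201377.72918

201377.73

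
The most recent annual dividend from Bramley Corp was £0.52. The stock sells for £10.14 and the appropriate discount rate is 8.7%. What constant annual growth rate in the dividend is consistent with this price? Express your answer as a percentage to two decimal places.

P = D₀(1+g)/(r−g) ⇒ P(r−g) = D₀(1+g) ⇒ g(P+D₀) = P·r − D₀
g = (P·r − D₀)/(P + D₀) = (£10.14×0.087 − £0.52) / (£10.14 + £0.52) = 0.033976

3.40%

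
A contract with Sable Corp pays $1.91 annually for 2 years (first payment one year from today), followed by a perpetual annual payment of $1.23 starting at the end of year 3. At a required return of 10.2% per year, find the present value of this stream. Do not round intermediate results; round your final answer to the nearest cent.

$13.24

PV of 2-year annuity: $1.91 × [1 − (1+0.102)^−2] / 0.102 = 3.30600
Perpetuity value at year 2: $1.23 / 0.102 = 12.05882
PV of perpetuity: 12.05882 / (1+0.102)^2 = 9.92983
Total PV = 3.30600 + 9.92983 = 13.23583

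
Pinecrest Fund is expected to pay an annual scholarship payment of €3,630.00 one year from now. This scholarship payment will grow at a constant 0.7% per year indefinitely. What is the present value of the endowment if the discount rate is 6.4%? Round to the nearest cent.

€63684.21

Growing perpetuity: P = D₁ / (r − g) = €3,630.0000 / (0.064 − 0.007) = €63,684.21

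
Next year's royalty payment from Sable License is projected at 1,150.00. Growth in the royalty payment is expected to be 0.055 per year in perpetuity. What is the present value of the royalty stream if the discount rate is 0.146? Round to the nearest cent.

12637.36

Growing perpetuity: P = D₁ / (r − g) = 1,150.0000 / (0.146 − 0.055) = 12,637.36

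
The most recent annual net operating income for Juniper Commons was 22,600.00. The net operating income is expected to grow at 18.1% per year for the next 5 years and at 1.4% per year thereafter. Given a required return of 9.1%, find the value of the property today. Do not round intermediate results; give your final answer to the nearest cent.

D_1 = 26690.60000
D_2 = 31521.59860
D_3 = 37227.00795
D_4 = 43965.09638
D_5 = 51922.77883
Terminal value at year 5: TV = D_5×(1+g_2)/(r−g_2) = 52649.69773/0.077 = 683762.30824
P_0 = D_1/(1+r)^1 + D_2/(1+r)^2 + D_3/(1+r)^3 + D_4/(1+r)^4 + D_5/(1+r)^5 + TV/(1+r)^5
    = 24464.34464 + 26482.48489 + 28667.10784 + 31031.94717 + 33591.86949 + 442365.65790 = 586603.41194

586603.41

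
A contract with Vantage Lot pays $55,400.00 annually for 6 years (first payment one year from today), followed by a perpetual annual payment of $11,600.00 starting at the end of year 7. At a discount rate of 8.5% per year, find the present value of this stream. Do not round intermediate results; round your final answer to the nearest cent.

$335917.71

PV of 6-year annuity: $55,400.00 × [1 − (1+0.085)^−6] / 0.085 = 252268.72919
Perpetuity value at year 6: $11,600.00 / 0.085 = 136470.58824
PV of perpetuity: 136470.58824 / (1+0.085)^6 = 83648.97707
Total PV = 252268.72919 + 83648.97707 = 335917.70626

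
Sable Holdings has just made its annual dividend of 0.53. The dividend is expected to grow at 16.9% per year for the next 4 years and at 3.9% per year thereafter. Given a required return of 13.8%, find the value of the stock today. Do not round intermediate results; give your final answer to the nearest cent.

D_1 = 0.61957
D_2 = 0.72428
D_3 = 0.84668
D_4 = 0.98977
Terminal value at year 4: TV = D_4×(1+g_2)/(r−g_2) = 1.02837/0.099 = 10.38758
P_0 = D_1/(1+r)^1 + D_2/(1+r)^2 + D_3/(1+r)^3 + D_4/(1+r)^4 + TV/(1+r)^4
    = 0.54444 + 0.55927 + 0.57450 + 0.59015 + 6.19363 = 8.46199

8.46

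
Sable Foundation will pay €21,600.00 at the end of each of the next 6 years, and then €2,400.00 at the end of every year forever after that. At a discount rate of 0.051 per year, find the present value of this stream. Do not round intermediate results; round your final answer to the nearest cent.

€144201.23

PV of 6-year annuity: €21,600.00 × [1 − (1+0.051)^−6] / 0.051 = 109285.20582
Perpetuity value at year 6: €2,400.00 / 0.051 = 47058.82353
PV of perpetuity: 47058.82353 / (1+0.051)^6 = 34916.02288
Total PV = 109285.20582 + 34916.02288 = 144201.22870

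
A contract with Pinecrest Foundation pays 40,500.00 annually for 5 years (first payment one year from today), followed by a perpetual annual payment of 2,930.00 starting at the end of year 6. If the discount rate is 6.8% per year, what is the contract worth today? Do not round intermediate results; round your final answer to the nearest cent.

PV of 5-year annuity: 40,500.00 × [1 − (1+0.068)^−5] / 0.068 = 166951.04741
Perpetuity value at year 5: 2,930.00 / 0.068 = 43088.23529
PV of perpetuity: 43088.23529 / (1+0.068)^5 = 31010.04841
Total PV = 166951.04741 + 31010.04841 = 197961.09581

197961.10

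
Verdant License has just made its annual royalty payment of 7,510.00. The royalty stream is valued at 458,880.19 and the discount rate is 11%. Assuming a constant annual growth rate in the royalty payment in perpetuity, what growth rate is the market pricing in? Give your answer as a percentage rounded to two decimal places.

9.21%

P = D₀(1+g)/(r−g) ⇒ P(r−g) = D₀(1+g) ⇒ g(P+D₀) = P·r − D₀
g = (P·r − D₀)/(P + D₀) = (458,880.19×0.11 − 7,510.00) / (458,880.19 + 7,510.00) = 0.092126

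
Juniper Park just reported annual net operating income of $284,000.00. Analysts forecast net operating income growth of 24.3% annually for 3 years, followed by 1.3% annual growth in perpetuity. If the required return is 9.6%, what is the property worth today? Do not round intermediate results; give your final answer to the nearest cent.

$6157951.99

D_1 = 353012.00000
D_2 = 438793.91600
D_3 = 545420.83759
Terminal value at year 3: TV = D_3×(1+g_2)/(r−g_2) = 552511.30848/0.083 = 6656762.75273
P_0 = D_1/(1+r)^1 + D_2/(1+r)^2 + D_3/(1+r)^3 + TV/(1+r)^3
    = 322091.24088 + 365291.43468 + 414285.81506 + 5056283.50189 = 6157951.99250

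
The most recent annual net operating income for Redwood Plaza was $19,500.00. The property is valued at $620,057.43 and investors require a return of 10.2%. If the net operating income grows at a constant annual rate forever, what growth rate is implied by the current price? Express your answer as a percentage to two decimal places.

6.84%

P = D₀(1+g)/(r−g) ⇒ P(r−g) = D₀(1+g) ⇒ g(P+D₀) = P·r − D₀
g = (P·r − D₀)/(P + D₀) = ($620,057.43×0.102 − $19,500.00) / ($620,057.43 + $19,500.00) = 0.068400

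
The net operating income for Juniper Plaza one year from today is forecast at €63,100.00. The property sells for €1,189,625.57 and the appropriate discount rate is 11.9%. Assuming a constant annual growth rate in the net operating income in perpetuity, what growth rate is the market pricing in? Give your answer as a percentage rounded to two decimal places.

6.60%

P = D₁/(r−g) ⇒ g = r − D₁/P = 0.119 − €63,100.00/€1,189,625.57 = 0.065958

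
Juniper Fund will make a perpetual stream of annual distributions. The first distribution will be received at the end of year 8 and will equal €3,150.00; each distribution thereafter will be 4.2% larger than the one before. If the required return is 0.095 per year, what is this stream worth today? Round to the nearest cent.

€31487.33

Value at end of year 7: C₁ / (r − g) = €3,150.00 / (0.095 − 0.042) = €59,433.9623
Discount to today: PV = €59,433.9623 / (1 + 0.095)^7 = €59,433.9623 / 1.887552 = €31,487.33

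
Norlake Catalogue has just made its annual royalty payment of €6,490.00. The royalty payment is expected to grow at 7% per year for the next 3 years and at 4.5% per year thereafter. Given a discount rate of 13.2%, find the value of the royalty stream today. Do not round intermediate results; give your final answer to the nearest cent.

D_1 = 6944.30000
D_2 = 7430.40100
D_3 = 7950.52907
Terminal value at year 3: TV = D_3×(1+g_2)/(r−g_2) = 8308.30288/0.087 = 95497.73423
P_0 = D_1/(1+r)^1 + D_2/(1+r)^2 + D_3/(1+r)^3 + TV/(1+r)^3
    = 6134.54064 + 5798.54989 + 5480.96147 + 65834.53723 = 83248.58923

€83248.59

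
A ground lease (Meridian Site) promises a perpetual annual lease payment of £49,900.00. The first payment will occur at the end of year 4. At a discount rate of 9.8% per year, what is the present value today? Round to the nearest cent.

Value at end of year 3: C / r = £49,900.00 / 0.098 = £509,183.6735
Discount to today: PV = £509,183.6735 / (1 + 0.098)^3 = £509,183.6735 / 1.323753 = £384,651.52

£384651.52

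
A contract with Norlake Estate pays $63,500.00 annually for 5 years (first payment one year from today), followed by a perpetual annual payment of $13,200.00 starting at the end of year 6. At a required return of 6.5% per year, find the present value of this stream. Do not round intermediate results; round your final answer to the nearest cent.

$412107.60

PV of 5-year annuity: $63,500.00 × [1 − (1+0.065)^−5] / 0.065 = 263885.64432
Perpetuity value at year 5: $13,200.00 / 0.065 = 203076.92308
PV of perpetuity: 203076.92308 / (1+0.065)^5 = 148221.95449
Total PV = 263885.64432 + 148221.95449 = 412107.59882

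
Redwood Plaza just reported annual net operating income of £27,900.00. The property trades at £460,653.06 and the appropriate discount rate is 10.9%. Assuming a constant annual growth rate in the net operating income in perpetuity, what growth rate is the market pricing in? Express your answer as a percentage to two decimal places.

4.57%

P = D₀(1+g)/(r−g) ⇒ P(r−g) = D₀(1+g) ⇒ g(P+D₀) = P·r − D₀
g = (P·r − D₀)/(P + D₀) = (£460,653.06×0.109 − £27,900.00) / (£460,653.06 + £27,900.00) = 0.045668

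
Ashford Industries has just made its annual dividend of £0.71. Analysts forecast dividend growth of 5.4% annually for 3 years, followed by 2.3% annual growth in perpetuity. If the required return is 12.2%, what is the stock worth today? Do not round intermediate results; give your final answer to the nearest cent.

£7.96

D_1 = 0.74834
D_2 = 0.78875
D_3 = 0.83134
Terminal value at year 3: TV = D_3×(1+g_2)/(r−g_2) = 0.85046/0.099 = 8.59054
P_0 = D_1/(1+r)^1 + D_2/(1+r)^2 + D_3/(1+r)^3 + TV/(1+r)^3
    = 0.66697 + 0.62655 + 0.58857 + 6.08194 = 7.96403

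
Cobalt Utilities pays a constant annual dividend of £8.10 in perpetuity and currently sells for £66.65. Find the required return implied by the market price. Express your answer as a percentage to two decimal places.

P = C/r ⇒ r = C/P = £8.10/£66.65 = 0.121530

12.15%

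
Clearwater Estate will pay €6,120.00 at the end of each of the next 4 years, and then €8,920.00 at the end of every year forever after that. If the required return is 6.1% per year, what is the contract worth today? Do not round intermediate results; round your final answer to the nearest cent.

PV of 4-year annuity: €6,120.00 × [1 − (1+0.061)^−4] / 0.061 = 21157.97703
Perpetuity value at year 4: €8,920.00 / 0.061 = 146229.50820
PV of perpetuity: 146229.50820 / (1+0.061)^4 = 115391.41096
Total PV = 21157.97703 + 115391.41096 = 136549.38799

€136549.39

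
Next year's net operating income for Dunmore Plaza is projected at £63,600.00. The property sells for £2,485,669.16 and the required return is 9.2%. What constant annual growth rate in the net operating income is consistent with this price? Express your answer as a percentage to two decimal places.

6.64%

P = D₁/(r−g) ⇒ g = r − D₁/P = 0.092 − £63,600.00/£2,485,669.16 = 0.066413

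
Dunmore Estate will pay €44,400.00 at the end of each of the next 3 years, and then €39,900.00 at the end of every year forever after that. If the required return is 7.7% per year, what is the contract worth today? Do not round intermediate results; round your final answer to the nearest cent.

PV of 3-year annuity: €44,400.00 × [1 − (1+0.077)^−3] / 0.077 = 115045.34048
Perpetuity value at year 3: €39,900.00 / 0.077 = 518181.81818
PV of perpetuity: 518181.81818 / (1+0.077)^3 = 414796.47842
Total PV = 115045.34048 + 414796.47842 = 529841.81891

€529841.82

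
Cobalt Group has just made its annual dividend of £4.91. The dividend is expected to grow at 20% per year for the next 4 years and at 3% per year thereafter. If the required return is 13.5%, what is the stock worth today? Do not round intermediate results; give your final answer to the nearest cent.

D_1 = 5.89200
D_2 = 7.07040
D_3 = 8.48448
D_4 = 10.18138
Terminal value at year 4: TV = D_4×(1+g_2)/(r−g_2) = 10.48682/0.105 = 99.87445
P_0 = D_1/(1+r)^1 + D_2/(1+r)^2 + D_3/(1+r)^3 + D_4/(1+r)^4 + TV/(1+r)^4
    = 5.19119 + 5.48848 + 5.80280 + 6.13512 + 60.18260 = 82.80019

£82.80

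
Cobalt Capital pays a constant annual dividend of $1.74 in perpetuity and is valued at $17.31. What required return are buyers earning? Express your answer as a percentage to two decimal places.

10.05%

P = C/r ⇒ r = C/P = $1.74/$17.31 = 0.100520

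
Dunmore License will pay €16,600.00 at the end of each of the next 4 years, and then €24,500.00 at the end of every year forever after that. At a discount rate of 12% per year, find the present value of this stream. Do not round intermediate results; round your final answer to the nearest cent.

€180171.61

PV of 4-year annuity: €16,600.00 × [1 − (1+0.12)^−4] / 0.12 = 50419.99915
Perpetuity value at year 4: €24,500.00 / 0.12 = 204166.66667
PV of perpetuity: 204166.66667 / (1+0.12)^4 = 129751.60767
Total PV = 50419.99915 + 129751.60767 = 180171.60683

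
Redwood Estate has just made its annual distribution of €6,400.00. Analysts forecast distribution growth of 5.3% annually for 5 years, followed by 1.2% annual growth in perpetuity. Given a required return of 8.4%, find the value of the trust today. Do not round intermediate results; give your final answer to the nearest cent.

€107164.93

D_1 = 6739.20000
D_2 = 7096.37760
D_3 = 7472.48561
D_4 = 7868.52735
D_5 = 8285.55930
Terminal value at year 5: TV = D_5×(1+g_2)/(r−g_2) = 8384.98601/0.072 = 116458.13905
P_0 = D_1/(1+r)^1 + D_2/(1+r)^2 + D_3/(1+r)^3 + D_4/(1+r)^4 + D_5/(1+r)^5 + TV/(1+r)^5
    = 6216.97417 + 6039.18247 + 5866.47523 + 5698.70702 + 5535.73662 + 77807.85358 = 107164.92909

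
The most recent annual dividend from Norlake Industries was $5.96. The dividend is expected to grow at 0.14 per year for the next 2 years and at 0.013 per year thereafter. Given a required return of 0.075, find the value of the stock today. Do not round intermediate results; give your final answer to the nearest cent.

$122.53

D_1 = 6.79440
D_2 = 7.74562
Terminal value at year 2: TV = D_2×(1+g_2)/(r−g_2) = 7.84631/0.062 = 126.55337
P_0 = D_1/(1+r)^1 + D_2/(1+r)^2 + TV/(1+r)^2
    = 6.32037 + 6.70253 + 109.51076 = 122.53367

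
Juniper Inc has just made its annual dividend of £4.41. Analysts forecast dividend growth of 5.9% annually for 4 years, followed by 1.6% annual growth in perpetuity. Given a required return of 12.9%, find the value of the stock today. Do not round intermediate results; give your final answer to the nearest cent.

£45.76

D_1 = 4.67019
D_2 = 4.94573
D_3 = 5.23753
D_4 = 5.54654
Terminal value at year 4: TV = D_4×(1+g_2)/(r−g_2) = 5.63529/0.113 = 49.86981
P_0 = D_1/(1+r)^1 + D_2/(1+r)^2 + D_3/(1+r)^3 + D_4/(1+r)^4 + TV/(1+r)^4
    = 4.13657 + 3.88010 + 3.63952 + 3.41387 + 30.69460 = 45.76466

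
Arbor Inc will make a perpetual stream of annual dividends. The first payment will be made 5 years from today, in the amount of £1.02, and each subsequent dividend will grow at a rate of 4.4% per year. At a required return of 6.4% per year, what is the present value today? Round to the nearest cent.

£39.79

Value at end of year 4: C₁ / (r − g) = £1.02 / (0.064 − 0.044) = £51.0000
Discount to today: PV = £51.0000 / (1 + 0.064)^4 = £51.0000 / 1.281641 = £39.79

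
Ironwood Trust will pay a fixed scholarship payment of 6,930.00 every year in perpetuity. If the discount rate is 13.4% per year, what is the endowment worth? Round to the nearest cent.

51716.42

Level perpetuity: PV = C / r = 6,930.00 / 0.134 = 51,716.42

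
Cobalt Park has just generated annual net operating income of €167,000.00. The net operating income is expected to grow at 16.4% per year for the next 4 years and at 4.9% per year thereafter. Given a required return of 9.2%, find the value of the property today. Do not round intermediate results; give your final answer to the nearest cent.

D_1 = 194388.00000
D_2 = 226267.63200
D_3 = 263375.52365
D_4 = 306569.10953
Terminal value at year 4: TV = D_4×(1+g_2)/(r−g_2) = 321590.99589/0.043 = 7478860.36961
P_0 = D_1/(1+r)^1 + D_2/(1+r)^2 + D_3/(1+r)^3 + D_4/(1+r)^4 + TV/(1+r)^4
    = 178010.98901 + 189747.97730 + 202258.83294 + 215594.58017 + 5259504.99067 = 6045117.37009

€6045117.37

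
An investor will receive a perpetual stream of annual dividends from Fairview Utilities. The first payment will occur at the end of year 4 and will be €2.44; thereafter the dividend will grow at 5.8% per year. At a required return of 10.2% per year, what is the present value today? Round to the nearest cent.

Value at end of year 3: C₁ / (r − g) = €2.44 / (0.102 − 0.058) = €55.4545
Discount to today: PV = €55.4545 / (1 + 0.102)^3 = €55.4545 / 1.338273 = €41.44

€41.44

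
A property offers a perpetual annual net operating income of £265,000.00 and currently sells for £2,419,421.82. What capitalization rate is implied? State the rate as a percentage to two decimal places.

10.95%

P = C/r ⇒ r = C/P = £265,000.00/£2,419,421.82 = 0.109530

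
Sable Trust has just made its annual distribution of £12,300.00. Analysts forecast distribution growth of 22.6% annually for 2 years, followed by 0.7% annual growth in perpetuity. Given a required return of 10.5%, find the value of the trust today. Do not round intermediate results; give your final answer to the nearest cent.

D_1 = 15079.80000
D_2 = 18487.83480
Terminal value at year 2: TV = D_2×(1+g_2)/(r−g_2) = 18617.24964/0.098 = 189971.93514
P_0 = D_1/(1+r)^1 + D_2/(1+r)^2 + TV/(1+r)^2
    = 13646.87783 + 15141.24183 + 155583.98488 = 184372.10453

£184372.10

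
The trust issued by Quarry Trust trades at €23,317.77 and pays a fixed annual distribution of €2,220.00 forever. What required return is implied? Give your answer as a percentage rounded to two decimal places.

9.52%

P = C/r ⇒ r = C/P = €2,220.00/€23,317.77 = 0.095206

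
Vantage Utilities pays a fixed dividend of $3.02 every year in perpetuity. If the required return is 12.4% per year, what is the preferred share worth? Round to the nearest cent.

$24.35

Level perpetuity: PV = C / r = $3.02 / 0.124 = $24.35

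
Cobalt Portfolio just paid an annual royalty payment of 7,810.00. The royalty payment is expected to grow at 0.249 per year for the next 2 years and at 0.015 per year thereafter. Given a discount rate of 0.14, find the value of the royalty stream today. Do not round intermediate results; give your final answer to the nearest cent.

D_1 = 9754.69000
D_2 = 12183.60781
Terminal value at year 2: TV = D_2×(1+g_2)/(r−g_2) = 12366.36193/0.125 = 98930.89542
P_0 = D_1/(1+r)^1 + D_2/(1+r)^2 + TV/(1+r)^2
    = 8556.74561 + 9374.89059 + 76124.11159 = 94055.74779

94055.75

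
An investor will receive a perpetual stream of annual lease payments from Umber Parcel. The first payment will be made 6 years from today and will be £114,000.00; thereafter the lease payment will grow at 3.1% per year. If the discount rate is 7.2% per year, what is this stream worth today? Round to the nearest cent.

Value at end of year 5: C₁ / (r − g) = £114,000.00 / (0.072 − 0.031) = £2,780,487.8049
Discount to today: PV = £2,780,487.8049 / (1 + 0.072)^5 = £2,780,487.8049 / 1.415709 = £1,964,025.25

£1964025.25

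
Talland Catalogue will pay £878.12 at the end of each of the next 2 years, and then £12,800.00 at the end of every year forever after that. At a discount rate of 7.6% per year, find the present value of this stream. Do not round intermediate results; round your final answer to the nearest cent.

PV of 2-year annuity: £878.12 × [1 − (1+0.076)^−2] / 0.076 = 1574.55079
Perpetuity value at year 2: £12,800.00 / 0.076 = 168421.05263
PV of perpetuity: 168421.05263 / (1+0.076)^2 = 145469.46269
Total PV = 1574.55079 + 145469.46269 = 147044.01348

£147044.01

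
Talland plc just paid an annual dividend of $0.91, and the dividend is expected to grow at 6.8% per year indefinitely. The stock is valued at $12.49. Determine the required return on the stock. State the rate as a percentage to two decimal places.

D₁ = $0.91 × 1.068 = $0.9719
P = D₁/(r − g) ⇒ r = D₁/P + g = $0.9719/$12.49 + 0.068 = 0.077813 + 0.068 = 0.145813

14.58%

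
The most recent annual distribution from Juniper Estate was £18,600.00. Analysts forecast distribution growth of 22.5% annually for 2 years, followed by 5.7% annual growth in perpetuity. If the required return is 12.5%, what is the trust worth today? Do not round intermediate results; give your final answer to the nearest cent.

D_1 = 22785.00000
D_2 = 27911.62500
Terminal value at year 2: TV = D_2×(1+g_2)/(r−g_2) = 29502.58763/0.068 = 433861.58272
P_0 = D_1/(1+r)^1 + D_2/(1+r)^2 + TV/(1+r)^2
    = 20253.33333 + 22053.62963 + 342804.21351 = 385111.17647

£385111.18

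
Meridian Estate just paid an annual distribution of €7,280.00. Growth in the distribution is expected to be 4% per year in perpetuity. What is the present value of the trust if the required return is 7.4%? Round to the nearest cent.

D₁ = D₀ × (1 + g) = €7,280.00 × 1.04 = €7,571.2000
Growing perpetuity: P = D₁ / (r − g) = €7,571.2000 / (0.074 − 0.04) = €222,682.35

€222682.35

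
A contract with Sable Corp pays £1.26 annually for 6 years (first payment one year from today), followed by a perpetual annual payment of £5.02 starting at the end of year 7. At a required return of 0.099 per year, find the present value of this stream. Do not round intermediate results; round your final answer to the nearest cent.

PV of 6-year annuity: £1.26 × [1 − (1+0.099)^−6] / 0.099 = 5.50375
Perpetuity value at year 6: £5.02 / 0.099 = 50.70707
PV of perpetuity: 50.70707 / (1+0.099)^6 = 28.77944
Total PV = 5.50375 + 28.77944 = 34.28319

£34.28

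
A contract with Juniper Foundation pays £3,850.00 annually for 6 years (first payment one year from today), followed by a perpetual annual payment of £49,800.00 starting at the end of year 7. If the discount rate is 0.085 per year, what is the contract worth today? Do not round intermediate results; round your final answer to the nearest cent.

£376645.02

PV of 6-year annuity: £3,850.00 × [1 − (1+0.085)^−6] / 0.085 = 17531.31060
Perpetuity value at year 6: £49,800.00 / 0.085 = 585882.35294
PV of perpetuity: 585882.35294 / (1+0.085)^6 = 359113.71190
Total PV = 17531.31060 + 359113.71190 = 376645.02250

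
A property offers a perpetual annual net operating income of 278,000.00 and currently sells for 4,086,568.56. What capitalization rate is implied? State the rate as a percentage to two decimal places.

6.80%

P = C/r ⇒ r = C/P = 278,000.00/4,086,568.56 = 0.068028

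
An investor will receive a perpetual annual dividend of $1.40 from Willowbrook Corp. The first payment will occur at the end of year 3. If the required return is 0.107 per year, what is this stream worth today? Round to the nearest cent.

Value at end of year 2: C / r = $1.40 / 0.107 = $13.0841
Discount to today: PV = $13.0841 / (1 + 0.107)^2 = $13.0841 / 1.225449 = $10.68

$10.68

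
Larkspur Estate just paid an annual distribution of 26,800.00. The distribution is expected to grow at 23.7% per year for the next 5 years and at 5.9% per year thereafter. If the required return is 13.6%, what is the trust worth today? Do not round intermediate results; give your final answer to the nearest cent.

D_1 = 33151.60000
D_2 = 41008.52920
D_3 = 50727.55062
D_4 = 62749.98012
D_5 = 77621.72541
Terminal value at year 5: TV = D_5×(1+g_2)/(r−g_2) = 82201.40720/0.077 = 1067550.74291
P_0 = D_1/(1+r)^1 + D_2/(1+r)^2 + D_3/(1+r)^3 + D_4/(1+r)^4 + D_5/(1+r)^5 + TV/(1+r)^5
    = 29182.74648 + 31777.33926 + 34602.61326 + 37679.07799 + 41029.06644 + 564282.87480 = 738553.71822

738553.72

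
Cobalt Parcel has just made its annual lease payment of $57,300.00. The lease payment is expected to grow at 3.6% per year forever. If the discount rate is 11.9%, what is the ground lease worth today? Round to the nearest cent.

D₁ = D₀ × (1 + g) = $57,300.00 × 1.036 = $59,362.8000
Growing perpetuity: P = D₁ / (r − g) = $59,362.8000 / (0.119 − 0.036) = $715,214.46

$715214.46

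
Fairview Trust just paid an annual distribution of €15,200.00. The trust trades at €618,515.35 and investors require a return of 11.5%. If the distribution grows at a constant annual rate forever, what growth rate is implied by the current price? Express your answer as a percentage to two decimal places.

P = D₀(1+g)/(r−g) ⇒ P(r−g) = D₀(1+g) ⇒ g(P+D₀) = P·r − D₀
g = (P·r − D₀)/(P + D₀) = (€618,515.35×0.115 − €15,200.00) / (€618,515.35 + €15,200.00) = 0.088256

8.83%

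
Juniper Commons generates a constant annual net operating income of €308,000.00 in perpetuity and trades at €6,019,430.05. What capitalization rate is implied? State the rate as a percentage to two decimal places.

5.12%

P = C/r ⇒ r = C/P = €308,000.00/€6,019,430.05 = 0.051168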